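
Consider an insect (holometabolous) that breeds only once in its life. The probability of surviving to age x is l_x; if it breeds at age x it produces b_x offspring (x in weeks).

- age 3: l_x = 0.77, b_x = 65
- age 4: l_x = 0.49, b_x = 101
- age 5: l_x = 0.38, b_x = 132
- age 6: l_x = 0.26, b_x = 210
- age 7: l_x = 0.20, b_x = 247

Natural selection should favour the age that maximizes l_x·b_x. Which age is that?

6

Expected offspring if breeding at age x = l_x × b_x:
  age 3: 0.77 × 65 = 50.050
  age 4: 0.49 × 101 = 49.490
  age 5: 0.38 × 132 = 50.160
  age 6: 0.26 × 210 = 54.600
  age 7: 0.20 × 247 = 49.400
Maximum at age 6 (54.600).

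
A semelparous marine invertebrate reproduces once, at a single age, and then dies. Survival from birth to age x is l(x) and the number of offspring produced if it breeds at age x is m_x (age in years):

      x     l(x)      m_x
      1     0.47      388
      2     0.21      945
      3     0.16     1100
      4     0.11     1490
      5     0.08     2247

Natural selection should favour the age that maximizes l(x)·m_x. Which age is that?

Expected offspring if breeding at age x = l(x) × m_x:
  age 1: 0.47 × 388 = 182.360
  age 2: 0.21 × 945 = 198.450
  age 3: 0.16 × 1100 = 176.000
  age 4: 0.11 × 1490 = 163.900
  age 5: 0.08 × 2247 = 179.760
Maximum at age 2 (198.450).

2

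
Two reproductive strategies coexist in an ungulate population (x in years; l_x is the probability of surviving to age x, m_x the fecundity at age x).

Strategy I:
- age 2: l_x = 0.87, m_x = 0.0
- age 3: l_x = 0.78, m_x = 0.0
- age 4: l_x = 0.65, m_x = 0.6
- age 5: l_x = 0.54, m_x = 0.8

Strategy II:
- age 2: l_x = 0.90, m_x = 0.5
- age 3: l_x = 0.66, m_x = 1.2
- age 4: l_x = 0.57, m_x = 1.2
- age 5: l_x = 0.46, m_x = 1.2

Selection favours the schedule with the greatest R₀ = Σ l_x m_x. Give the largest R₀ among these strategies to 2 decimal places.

2.48

Strategy I: R₀ = 0.87×0.0 + 0.78×0.0 + 0.65×0.6 + 0.54×0.8 = 0.8220
Strategy II: R₀ = 0.90×0.5 + 0.66×1.2 + 0.57×1.2 + 0.46×1.2 = 2.4780
Highest R₀: strategy II with 2.4780.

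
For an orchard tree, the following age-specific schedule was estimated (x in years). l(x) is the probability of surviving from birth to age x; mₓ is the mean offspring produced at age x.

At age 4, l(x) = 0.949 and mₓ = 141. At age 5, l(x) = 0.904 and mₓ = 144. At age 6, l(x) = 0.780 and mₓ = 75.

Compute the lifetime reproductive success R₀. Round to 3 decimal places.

322.485

R₀ = Σ l(x) mₓ:
  age 4: 0.949 × 141 = 133.8090
  age 5: 0.904 × 144 = 130.1760
  age 6: 0.780 × 75 = 58.5000
R₀ = 133.8090 + 130.1760 + 58.5000 = 322.4850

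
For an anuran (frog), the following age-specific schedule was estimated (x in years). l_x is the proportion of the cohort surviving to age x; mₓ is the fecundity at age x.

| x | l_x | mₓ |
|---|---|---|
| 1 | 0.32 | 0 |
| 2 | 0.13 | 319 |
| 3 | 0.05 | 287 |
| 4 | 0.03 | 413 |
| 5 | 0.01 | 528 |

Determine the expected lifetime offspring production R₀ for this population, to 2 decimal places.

R₀ = Σ l_x mₓ:
  age 1: 0.32 × 0 = 0.0000
  age 2: 0.13 × 319 = 41.4700
  age 3: 0.05 × 287 = 14.3500
  age 4: 0.03 × 413 = 12.3900
  age 5: 0.01 × 528 = 5.2800
R₀ = 0.0000 + 41.4700 + 14.3500 + 12.3900 + 5.2800 = 73.4900

73.49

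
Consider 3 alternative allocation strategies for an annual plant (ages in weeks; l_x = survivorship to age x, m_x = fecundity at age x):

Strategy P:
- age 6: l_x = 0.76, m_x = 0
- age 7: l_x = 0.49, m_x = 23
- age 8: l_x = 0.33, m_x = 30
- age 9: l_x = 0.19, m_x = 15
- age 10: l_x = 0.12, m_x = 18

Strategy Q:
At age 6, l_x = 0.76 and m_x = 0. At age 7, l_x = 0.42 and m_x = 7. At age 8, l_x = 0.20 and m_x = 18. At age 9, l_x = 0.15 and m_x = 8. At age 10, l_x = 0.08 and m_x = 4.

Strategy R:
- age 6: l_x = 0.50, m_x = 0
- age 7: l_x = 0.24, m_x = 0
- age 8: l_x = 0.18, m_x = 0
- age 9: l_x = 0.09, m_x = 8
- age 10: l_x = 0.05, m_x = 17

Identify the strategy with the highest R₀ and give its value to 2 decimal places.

Strategy P: R₀ = 0.76×0 + 0.49×23 + 0.33×30 + 0.19×15 + 0.12×18 = 26.1800
Strategy Q: R₀ = 0.76×0 + 0.42×7 + 0.20×18 + 0.15×8 + 0.08×4 = 8.0600
Strategy R: R₀ = 0.50×0 + 0.24×0 + 0.18×0 + 0.09×8 + 0.05×17 = 1.5700
Highest R₀: strategy P with 26.1800.

26.18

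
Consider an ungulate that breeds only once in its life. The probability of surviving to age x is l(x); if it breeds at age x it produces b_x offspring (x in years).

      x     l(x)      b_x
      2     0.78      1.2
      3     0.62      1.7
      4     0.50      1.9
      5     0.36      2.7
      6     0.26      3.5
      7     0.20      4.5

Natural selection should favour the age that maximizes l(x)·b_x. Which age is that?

Expected offspring if breeding at age x = l(x) × b_x:
  age 2: 0.78 × 1.2 = 0.936
  age 3: 0.62 × 1.7 = 1.054
  age 4: 0.50 × 1.9 = 0.950
  age 5: 0.36 × 2.7 = 0.972
  age 6: 0.26 × 3.5 = 0.910
  age 7: 0.20 × 4.5 = 0.900
Maximum at age 3 (1.054).

3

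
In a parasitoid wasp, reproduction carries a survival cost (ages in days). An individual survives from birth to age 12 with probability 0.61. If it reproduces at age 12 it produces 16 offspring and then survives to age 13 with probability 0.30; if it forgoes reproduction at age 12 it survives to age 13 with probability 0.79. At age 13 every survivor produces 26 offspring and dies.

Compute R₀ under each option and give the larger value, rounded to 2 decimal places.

breed at age 12: R₀ = 0.61 × (16 + 0.30 × 26) = 0.61 × 23.8000 = 14.5180
delay to age 13: R₀ = 0.61 × (0.79 × 26) = 0.61 × 20.5400 = 12.5294
Higher: breed at age 12 (14.5180).

14.52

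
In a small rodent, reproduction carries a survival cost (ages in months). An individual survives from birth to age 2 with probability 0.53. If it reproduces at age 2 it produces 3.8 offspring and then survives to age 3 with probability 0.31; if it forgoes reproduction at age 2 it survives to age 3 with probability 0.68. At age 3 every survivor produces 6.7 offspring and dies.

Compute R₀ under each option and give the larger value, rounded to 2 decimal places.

3.11

breed at age 2: R₀ = 0.53 × (3.8 + 0.31 × 6.7) = 0.53 × 5.8770 = 3.1148
delay to age 3: R₀ = 0.53 × (0.68 × 6.7) = 0.53 × 4.5560 = 2.4147
Higher: breed at age 2 (3.1148).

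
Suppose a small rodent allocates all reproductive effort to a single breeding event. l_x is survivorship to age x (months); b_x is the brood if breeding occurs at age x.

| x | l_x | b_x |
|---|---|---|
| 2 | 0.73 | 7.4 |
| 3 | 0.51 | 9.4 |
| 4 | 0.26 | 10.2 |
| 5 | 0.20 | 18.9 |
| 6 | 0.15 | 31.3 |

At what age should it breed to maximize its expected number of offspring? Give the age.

Expected offspring if breeding at age x = l_x × b_x:
  age 2: 0.73 × 7.4 = 5.402
  age 3: 0.51 × 9.4 = 4.794
  age 4: 0.26 × 10.2 = 2.652
  age 5: 0.20 × 18.9 = 3.780
  age 6: 0.15 × 31.3 = 4.695
Maximum at age 2 (5.402).

2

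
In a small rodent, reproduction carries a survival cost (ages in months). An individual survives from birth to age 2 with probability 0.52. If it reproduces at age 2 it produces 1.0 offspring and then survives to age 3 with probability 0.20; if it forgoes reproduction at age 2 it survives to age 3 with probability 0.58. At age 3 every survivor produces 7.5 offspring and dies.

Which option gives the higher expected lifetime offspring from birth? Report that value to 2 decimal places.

breed at age 2: R₀ = 0.52 × (1.0 + 0.20 × 7.5) = 0.52 × 2.5000 = 1.3000
delay to age 3: R₀ = 0.52 × (0.58 × 7.5) = 0.52 × 4.3500 = 2.2620
Higher: delay to age 3 (2.2620).

2.26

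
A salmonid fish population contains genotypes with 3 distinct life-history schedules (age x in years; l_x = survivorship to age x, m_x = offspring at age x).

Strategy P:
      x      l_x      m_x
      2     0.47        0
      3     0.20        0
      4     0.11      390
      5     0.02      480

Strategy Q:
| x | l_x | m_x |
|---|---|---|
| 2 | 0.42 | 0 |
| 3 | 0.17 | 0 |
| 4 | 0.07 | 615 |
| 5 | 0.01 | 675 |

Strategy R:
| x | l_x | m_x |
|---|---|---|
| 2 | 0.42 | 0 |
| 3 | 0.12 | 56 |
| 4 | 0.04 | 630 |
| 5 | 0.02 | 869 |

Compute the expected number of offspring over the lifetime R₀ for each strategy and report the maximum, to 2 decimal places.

52.50

Strategy P: R₀ = 0.47×0 + 0.20×0 + 0.11×390 + 0.02×480 = 52.5000
Strategy Q: R₀ = 0.42×0 + 0.17×0 + 0.07×615 + 0.01×675 = 49.8000
Strategy R: R₀ = 0.42×0 + 0.12×56 + 0.04×630 + 0.02×869 = 49.3000
Highest R₀: strategy P with 52.5000.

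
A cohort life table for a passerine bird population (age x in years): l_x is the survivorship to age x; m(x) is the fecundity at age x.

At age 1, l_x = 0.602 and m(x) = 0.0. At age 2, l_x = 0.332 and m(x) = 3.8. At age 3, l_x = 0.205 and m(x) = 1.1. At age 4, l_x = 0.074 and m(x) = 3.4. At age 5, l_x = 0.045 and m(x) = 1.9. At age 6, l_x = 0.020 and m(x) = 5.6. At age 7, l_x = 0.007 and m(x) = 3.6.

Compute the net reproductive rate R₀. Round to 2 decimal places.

1.96

R₀ = Σ l_x m(x):
  age 1: 0.602 × 0.0 = 0.0000
  age 2: 0.332 × 3.8 = 1.2616
  age 3: 0.205 × 1.1 = 0.2255
  age 4: 0.074 × 3.4 = 0.2516
  age 5: 0.045 × 1.9 = 0.0855
  age 6: 0.020 × 5.6 = 0.1120
  age 7: 0.007 × 3.6 = 0.0252
R₀ = 0.0000 + 1.2616 + 0.2255 + 0.2516 + 0.0855 + 0.1120 + 0.0252 = 1.9614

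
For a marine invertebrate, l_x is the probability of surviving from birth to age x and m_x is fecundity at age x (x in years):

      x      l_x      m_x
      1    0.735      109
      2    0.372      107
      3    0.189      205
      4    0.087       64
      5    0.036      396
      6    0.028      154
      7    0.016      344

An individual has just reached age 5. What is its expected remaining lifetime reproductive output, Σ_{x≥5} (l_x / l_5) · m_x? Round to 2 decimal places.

668.67

l_5 = 0.036. Conditional survival from age 5 to x is l_x / l_5.
  x=5: (0.036/0.036) × 396 = 396.0000
  x=6: (0.028/0.036) × 154 = 119.7778
  x=7: (0.016/0.036) × 344 = 152.8889
Sum = 396.0000 + 119.7778 + 152.8889 = 668.6667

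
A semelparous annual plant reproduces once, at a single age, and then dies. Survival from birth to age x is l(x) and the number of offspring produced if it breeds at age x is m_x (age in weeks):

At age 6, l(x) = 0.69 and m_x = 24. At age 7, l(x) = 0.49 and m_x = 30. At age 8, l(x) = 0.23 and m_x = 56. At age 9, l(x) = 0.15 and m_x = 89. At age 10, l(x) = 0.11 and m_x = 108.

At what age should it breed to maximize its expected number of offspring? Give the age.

6

Expected offspring if breeding at age x = l(x) × m_x:
  age 6: 0.69 × 24 = 16.560
  age 7: 0.49 × 30 = 14.700
  age 8: 0.23 × 56 = 12.880
  age 9: 0.15 × 89 = 13.350
  age 10: 0.11 × 108 = 11.880
Maximum at age 6 (16.560).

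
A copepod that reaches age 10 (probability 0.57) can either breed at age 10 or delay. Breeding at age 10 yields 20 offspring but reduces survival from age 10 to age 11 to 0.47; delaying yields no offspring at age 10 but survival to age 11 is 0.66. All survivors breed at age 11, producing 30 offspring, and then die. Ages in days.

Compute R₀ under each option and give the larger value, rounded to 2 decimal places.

19.44

breed at age 10: R₀ = 0.57 × (20 + 0.47 × 30) = 0.57 × 34.1000 = 19.4370
delay to age 11: R₀ = 0.57 × (0.66 × 30) = 0.57 × 19.8000 = 11.2860
Higher: breed at age 10 (19.4370).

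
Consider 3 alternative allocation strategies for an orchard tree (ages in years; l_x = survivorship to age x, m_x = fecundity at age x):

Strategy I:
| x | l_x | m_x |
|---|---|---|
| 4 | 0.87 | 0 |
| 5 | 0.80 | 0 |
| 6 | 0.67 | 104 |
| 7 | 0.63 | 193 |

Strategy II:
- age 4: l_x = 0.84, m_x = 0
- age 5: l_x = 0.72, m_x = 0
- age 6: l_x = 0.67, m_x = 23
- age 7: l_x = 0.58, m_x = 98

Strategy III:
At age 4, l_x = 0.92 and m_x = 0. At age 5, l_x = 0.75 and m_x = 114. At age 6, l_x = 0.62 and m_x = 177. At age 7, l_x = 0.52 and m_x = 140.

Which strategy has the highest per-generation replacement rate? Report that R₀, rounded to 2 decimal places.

Strategy I: R₀ = 0.87×0 + 0.80×0 + 0.67×104 + 0.63×193 = 191.2700
Strategy II: R₀ = 0.84×0 + 0.72×0 + 0.67×23 + 0.58×98 = 72.2500
Strategy III: R₀ = 0.92×0 + 0.75×114 + 0.62×177 + 0.52×140 = 268.0400
Highest R₀: strategy III with 268.0400.

268.04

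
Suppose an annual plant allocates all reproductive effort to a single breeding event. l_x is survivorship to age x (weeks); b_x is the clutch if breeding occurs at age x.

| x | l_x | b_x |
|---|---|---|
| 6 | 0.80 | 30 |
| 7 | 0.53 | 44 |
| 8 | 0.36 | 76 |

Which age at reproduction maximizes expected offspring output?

8

Expected offspring if breeding at age x = l_x × b_x:
  age 6: 0.80 × 30 = 24.000
  age 7: 0.53 × 44 = 23.320
  age 8: 0.36 × 76 = 27.360
Maximum at age 8 (27.360).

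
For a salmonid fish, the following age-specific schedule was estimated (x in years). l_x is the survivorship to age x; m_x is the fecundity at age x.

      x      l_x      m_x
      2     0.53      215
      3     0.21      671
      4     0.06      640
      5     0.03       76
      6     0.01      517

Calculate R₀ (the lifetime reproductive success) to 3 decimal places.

300.710

R₀ = Σ l_x m_x:
  age 2: 0.53 × 215 = 113.9500
  age 3: 0.21 × 671 = 140.9100
  age 4: 0.06 × 640 = 38.4000
  age 5: 0.03 × 76 = 2.2800
  age 6: 0.01 × 517 = 5.1700
R₀ = 113.9500 + 140.9100 + 38.4000 + 2.2800 + 5.1700 = 300.7100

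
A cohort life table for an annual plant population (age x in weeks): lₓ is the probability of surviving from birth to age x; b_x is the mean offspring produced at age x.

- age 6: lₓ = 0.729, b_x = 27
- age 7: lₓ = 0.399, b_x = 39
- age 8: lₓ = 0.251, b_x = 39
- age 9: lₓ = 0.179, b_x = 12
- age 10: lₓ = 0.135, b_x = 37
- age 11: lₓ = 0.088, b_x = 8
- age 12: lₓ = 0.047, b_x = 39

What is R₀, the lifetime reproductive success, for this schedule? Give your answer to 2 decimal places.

R₀ = Σ lₓ b_x:
  age 6: 0.729 × 27 = 19.6830
  age 7: 0.399 × 39 = 15.5610
  age 8: 0.251 × 39 = 9.7890
  age 9: 0.179 × 12 = 2.1480
  age 10: 0.135 × 37 = 4.9950
  age 11: 0.088 × 8 = 0.7040
  age 12: 0.047 × 39 = 1.8330
R₀ = 19.6830 + 15.5610 + 9.7890 + 2.1480 + 4.9950 + 0.7040 + 1.8330 = 54.7130

54.71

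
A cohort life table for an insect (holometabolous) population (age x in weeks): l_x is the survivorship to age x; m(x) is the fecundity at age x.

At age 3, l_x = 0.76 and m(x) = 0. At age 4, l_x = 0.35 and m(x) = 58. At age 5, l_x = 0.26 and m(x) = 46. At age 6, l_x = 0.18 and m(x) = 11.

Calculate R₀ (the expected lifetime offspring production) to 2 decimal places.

34.24

R₀ = Σ l_x m(x):
  age 3: 0.76 × 0 = 0.0000
  age 4: 0.35 × 58 = 20.3000
  age 5: 0.26 × 46 = 11.9600
  age 6: 0.18 × 11 = 1.9800
R₀ = 0.0000 + 20.3000 + 11.9600 + 1.9800 = 34.2400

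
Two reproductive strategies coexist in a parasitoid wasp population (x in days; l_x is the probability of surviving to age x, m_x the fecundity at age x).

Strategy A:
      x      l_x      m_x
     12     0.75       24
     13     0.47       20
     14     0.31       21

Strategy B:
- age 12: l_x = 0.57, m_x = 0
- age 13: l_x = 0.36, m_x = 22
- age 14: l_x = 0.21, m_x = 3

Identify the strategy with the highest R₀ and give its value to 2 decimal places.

33.91

Strategy A: R₀ = 0.75×24 + 0.47×20 + 0.31×21 = 33.9100
Strategy B: R₀ = 0.57×0 + 0.36×22 + 0.21×3 = 8.5500
Highest R₀: strategy A with 33.9100.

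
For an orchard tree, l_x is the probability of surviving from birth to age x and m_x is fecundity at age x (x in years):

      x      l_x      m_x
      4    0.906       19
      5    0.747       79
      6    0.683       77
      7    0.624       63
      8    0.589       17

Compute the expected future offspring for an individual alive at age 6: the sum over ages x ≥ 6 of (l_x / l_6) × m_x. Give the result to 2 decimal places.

149.22

l_6 = 0.683. Conditional survival from age 6 to x is l_x / l_6.
  x=6: (0.683/0.683) × 77 = 77.0000
  x=7: (0.624/0.683) × 63 = 57.5578
  x=8: (0.589/0.683) × 17 = 14.6603
Sum = 77.0000 + 57.5578 + 14.6603 = 149.2182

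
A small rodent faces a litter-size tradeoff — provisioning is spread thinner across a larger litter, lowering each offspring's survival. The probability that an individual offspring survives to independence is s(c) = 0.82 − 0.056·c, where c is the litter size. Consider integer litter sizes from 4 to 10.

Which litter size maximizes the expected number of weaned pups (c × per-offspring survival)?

7

Expected weaned pups = c × s(c):
  c=4: 4 × 0.596 = 2.384
  c=5: 5 × 0.540 = 2.700
  c=6: 6 × 0.484 = 2.904
  c=7: 7 × 0.428 = 2.996
  c=8: 8 × 0.372 = 2.976
  c=9: 9 × 0.316 = 2.844
  c=10: 10 × 0.260 = 2.600
Maximum at c = 7 (2.996 weaned pups).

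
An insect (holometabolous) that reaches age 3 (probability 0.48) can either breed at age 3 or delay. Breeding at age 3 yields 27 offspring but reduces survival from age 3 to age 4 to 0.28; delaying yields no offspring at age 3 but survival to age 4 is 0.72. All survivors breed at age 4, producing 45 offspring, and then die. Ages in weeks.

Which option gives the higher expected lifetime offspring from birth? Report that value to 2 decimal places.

19.01

breed at age 3: R₀ = 0.48 × (27 + 0.28 × 45) = 0.48 × 39.6000 = 19.0080
delay to age 4: R₀ = 0.48 × (0.72 × 45) = 0.48 × 32.4000 = 15.5520
Higher: breed at age 3 (19.0080).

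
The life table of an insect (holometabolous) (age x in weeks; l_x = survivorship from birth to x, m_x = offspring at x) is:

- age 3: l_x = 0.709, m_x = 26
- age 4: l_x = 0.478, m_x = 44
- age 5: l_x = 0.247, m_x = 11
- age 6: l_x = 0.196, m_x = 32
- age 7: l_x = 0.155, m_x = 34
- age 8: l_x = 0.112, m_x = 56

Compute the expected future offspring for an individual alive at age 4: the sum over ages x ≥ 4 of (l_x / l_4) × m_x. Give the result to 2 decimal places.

86.95

l_4 = 0.478. Conditional survival from age 4 to x is l_x / l_4.
  x=4: (0.478/0.478) × 44 = 44.0000
  x=5: (0.247/0.478) × 11 = 5.6841
  x=6: (0.196/0.478) × 32 = 13.1213
  x=7: (0.155/0.478) × 34 = 11.0251
  x=8: (0.112/0.478) × 56 = 13.1213
Sum = 44.0000 + 5.6841 + 13.1213 + 11.0251 + 13.1213 = 86.9519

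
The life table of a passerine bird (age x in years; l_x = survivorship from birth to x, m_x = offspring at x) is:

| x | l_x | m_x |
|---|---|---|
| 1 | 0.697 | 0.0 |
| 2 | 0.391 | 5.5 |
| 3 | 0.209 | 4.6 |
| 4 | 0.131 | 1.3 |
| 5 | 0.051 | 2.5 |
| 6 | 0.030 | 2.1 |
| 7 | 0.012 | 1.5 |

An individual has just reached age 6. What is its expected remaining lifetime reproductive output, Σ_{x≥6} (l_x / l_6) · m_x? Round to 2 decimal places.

l_6 = 0.030. Conditional survival from age 6 to x is l_x / l_6.
  x=6: (0.030/0.030) × 2.1 = 2.1000
  x=7: (0.012/0.030) × 1.5 = 0.6000
Sum = 2.1000 + 0.6000 = 2.7000

2.70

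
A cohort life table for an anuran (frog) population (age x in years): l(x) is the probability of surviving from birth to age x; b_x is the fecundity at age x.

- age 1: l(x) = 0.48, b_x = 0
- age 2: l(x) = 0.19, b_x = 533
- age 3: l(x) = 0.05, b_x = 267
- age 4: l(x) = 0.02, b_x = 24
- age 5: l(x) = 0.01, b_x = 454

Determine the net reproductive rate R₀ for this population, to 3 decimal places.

119.640

R₀ = Σ l(x) b_x:
  age 1: 0.48 × 0 = 0.0000
  age 2: 0.19 × 533 = 101.2700
  age 3: 0.05 × 267 = 13.3500
  age 4: 0.02 × 24 = 0.4800
  age 5: 0.01 × 454 = 4.5400
R₀ = 0.0000 + 101.2700 + 13.3500 + 0.4800 + 4.5400 = 119.6400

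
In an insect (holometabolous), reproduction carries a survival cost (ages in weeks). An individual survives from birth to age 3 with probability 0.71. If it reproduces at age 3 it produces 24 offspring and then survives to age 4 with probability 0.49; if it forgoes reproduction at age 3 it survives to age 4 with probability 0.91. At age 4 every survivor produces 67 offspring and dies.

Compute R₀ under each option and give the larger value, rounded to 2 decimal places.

breed at age 3: R₀ = 0.71 × (24 + 0.49 × 67) = 0.71 × 56.8300 = 40.3493
delay to age 4: R₀ = 0.71 × (0.91 × 67) = 0.71 × 60.9700 = 43.2887
Higher: delay to age 4 (43.2887).

43.29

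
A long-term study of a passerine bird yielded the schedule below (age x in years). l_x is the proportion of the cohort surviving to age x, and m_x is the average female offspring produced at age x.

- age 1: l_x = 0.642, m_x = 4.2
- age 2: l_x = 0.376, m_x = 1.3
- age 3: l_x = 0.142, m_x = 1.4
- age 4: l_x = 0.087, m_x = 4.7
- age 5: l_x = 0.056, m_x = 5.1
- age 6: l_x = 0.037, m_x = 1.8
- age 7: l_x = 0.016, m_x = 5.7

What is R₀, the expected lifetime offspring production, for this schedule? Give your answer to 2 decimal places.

R₀ = Σ l_x m_x:
  age 1: 0.642 × 4.2 = 2.6964
  age 2: 0.376 × 1.3 = 0.4888
  age 3: 0.142 × 1.4 = 0.1988
  age 4: 0.087 × 4.7 = 0.4089
  age 5: 0.056 × 5.1 = 0.2856
  age 6: 0.037 × 1.8 = 0.0666
  age 7: 0.016 × 5.7 = 0.0912
R₀ = 2.6964 + 0.4888 + 0.1988 + 0.4089 + 0.2856 + 0.0666 + 0.0912 = 4.2363

4.24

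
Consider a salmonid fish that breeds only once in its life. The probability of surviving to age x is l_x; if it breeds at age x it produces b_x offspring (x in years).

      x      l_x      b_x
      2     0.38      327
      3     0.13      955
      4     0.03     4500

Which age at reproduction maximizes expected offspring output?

Expected offspring if breeding at age x = l_x × b_x:
  age 2: 0.38 × 327 = 124.260
  age 3: 0.13 × 955 = 124.150
  age 4: 0.03 × 4500 = 135.000
Maximum at age 4 (135.000).

4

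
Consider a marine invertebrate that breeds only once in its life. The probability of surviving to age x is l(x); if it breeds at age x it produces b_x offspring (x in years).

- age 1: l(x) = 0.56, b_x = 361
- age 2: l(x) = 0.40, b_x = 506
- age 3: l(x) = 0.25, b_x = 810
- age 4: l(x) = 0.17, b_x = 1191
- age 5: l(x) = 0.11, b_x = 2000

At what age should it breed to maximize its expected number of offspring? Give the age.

Expected offspring if breeding at age x = l(x) × b_x:
  age 1: 0.56 × 361 = 202.160
  age 2: 0.40 × 506 = 202.400
  age 3: 0.25 × 810 = 202.500
  age 4: 0.17 × 1191 = 202.470
  age 5: 0.11 × 2000 = 220.000
Maximum at age 5 (220.000).

5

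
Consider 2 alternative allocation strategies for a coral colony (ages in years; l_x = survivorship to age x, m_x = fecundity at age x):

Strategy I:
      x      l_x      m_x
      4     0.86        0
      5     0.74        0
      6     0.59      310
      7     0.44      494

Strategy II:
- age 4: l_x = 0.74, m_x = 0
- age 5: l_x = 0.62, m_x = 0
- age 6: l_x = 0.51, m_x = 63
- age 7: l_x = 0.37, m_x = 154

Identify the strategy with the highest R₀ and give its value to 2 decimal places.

Strategy I: R₀ = 0.86×0 + 0.74×0 + 0.59×310 + 0.44×494 = 400.2600
Strategy II: R₀ = 0.74×0 + 0.62×0 + 0.51×63 + 0.37×154 = 89.1100
Highest R₀: strategy I with 400.2600.

400.26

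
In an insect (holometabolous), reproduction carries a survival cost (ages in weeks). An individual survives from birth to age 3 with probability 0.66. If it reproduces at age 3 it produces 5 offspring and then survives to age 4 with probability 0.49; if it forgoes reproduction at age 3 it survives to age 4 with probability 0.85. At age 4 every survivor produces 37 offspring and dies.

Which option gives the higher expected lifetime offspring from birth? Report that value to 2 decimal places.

breed at age 3: R₀ = 0.66 × (5 + 0.49 × 37) = 0.66 × 23.1300 = 15.2658
delay to age 4: R₀ = 0.66 × (0.85 × 37) = 0.66 × 31.4500 = 20.7570
Higher: delay to age 4 (20.7570).

20.76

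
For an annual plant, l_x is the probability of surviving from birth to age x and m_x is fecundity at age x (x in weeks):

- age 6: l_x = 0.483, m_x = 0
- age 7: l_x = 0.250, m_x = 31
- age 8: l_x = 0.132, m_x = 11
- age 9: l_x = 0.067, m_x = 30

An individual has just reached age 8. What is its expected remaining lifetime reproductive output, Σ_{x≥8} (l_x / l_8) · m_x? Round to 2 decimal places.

l_8 = 0.132. Conditional survival from age 8 to x is l_x / l_8.
  x=8: (0.132/0.132) × 11 = 11.0000
  x=9: (0.067/0.132) × 30 = 15.2273
Sum = 11.0000 + 15.2273 = 26.2273

26.23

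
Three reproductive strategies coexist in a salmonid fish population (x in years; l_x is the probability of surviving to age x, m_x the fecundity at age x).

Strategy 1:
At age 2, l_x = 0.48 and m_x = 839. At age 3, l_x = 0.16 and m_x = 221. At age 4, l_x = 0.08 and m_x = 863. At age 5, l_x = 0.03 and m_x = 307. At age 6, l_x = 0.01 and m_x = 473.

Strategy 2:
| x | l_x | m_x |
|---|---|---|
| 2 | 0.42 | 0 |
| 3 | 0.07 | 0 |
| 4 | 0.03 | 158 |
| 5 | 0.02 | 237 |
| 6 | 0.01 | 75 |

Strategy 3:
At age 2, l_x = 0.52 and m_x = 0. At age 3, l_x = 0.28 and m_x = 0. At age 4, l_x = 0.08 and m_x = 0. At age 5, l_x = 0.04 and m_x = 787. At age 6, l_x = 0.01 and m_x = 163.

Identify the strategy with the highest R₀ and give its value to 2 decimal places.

Strategy 1: R₀ = 0.48×839 + 0.16×221 + 0.08×863 + 0.03×307 + 0.01×473 = 521.0600
Strategy 2: R₀ = 0.42×0 + 0.07×0 + 0.03×158 + 0.02×237 + 0.01×75 = 10.2300
Strategy 3: R₀ = 0.52×0 + 0.28×0 + 0.08×0 + 0.04×787 + 0.01×163 = 33.1100
Highest R₀: strategy 1 with 521.0600.

521.06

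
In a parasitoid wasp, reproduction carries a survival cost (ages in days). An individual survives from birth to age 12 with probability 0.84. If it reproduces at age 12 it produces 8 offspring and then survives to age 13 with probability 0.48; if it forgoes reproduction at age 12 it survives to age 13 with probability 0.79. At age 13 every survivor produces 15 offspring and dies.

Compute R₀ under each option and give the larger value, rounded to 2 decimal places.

12.77

breed at age 12: R₀ = 0.84 × (8 + 0.48 × 15) = 0.84 × 15.2000 = 12.7680
delay to age 13: R₀ = 0.84 × (0.79 × 15) = 0.84 × 11.8500 = 9.9540
Higher: breed at age 12 (12.7680).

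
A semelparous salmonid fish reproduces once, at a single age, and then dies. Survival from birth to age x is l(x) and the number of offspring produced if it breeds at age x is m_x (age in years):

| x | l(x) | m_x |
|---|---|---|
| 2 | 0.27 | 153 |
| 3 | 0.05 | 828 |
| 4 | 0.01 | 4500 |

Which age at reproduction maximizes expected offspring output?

Expected offspring if breeding at age x = l(x) × m_x:
  age 2: 0.27 × 153 = 41.310
  age 3: 0.05 × 828 = 41.400
  age 4: 0.01 × 4500 = 45.000
Maximum at age 4 (45.000).

4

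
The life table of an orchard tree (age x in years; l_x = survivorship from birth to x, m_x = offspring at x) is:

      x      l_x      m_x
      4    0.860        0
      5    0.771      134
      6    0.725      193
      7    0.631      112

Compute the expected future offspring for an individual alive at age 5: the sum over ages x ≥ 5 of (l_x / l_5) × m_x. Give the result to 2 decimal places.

l_5 = 0.771. Conditional survival from age 5 to x is l_x / l_5.
  x=5: (0.771/0.771) × 134 = 134.0000
  x=6: (0.725/0.771) × 193 = 181.4851
  x=7: (0.631/0.771) × 112 = 91.6628
Sum = 134.0000 + 181.4851 + 91.6628 = 407.1479

407.15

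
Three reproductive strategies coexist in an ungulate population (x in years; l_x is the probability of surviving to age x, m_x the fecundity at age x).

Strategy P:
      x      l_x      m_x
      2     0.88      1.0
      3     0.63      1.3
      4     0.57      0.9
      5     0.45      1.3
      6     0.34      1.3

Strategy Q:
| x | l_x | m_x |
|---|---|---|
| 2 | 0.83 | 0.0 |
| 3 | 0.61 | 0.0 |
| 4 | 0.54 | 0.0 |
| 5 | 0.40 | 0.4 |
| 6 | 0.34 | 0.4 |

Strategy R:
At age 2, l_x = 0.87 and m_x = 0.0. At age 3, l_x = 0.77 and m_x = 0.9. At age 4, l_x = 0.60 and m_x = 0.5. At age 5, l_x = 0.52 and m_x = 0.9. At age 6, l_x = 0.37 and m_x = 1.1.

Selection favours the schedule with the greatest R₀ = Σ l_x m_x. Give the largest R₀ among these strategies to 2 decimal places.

3.24

Strategy P: R₀ = 0.88×1.0 + 0.63×1.3 + 0.57×0.9 + 0.45×1.3 + 0.34×1.3 = 3.2390
Strategy Q: R₀ = 0.83×0.0 + 0.61×0.0 + 0.54×0.0 + 0.40×0.4 + 0.34×0.4 = 0.2960
Strategy R: R₀ = 0.87×0.0 + 0.77×0.9 + 0.60×0.5 + 0.52×0.9 + 0.37×1.1 = 1.8680
Highest R₀: strategy P with 3.2390.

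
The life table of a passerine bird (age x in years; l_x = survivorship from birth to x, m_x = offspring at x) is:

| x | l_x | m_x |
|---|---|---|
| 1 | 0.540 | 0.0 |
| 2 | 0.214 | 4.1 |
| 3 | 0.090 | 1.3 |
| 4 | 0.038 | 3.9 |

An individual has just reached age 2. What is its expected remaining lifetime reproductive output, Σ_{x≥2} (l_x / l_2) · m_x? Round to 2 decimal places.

5.34

l_2 = 0.214. Conditional survival from age 2 to x is l_x / l_2.
  x=2: (0.214/0.214) × 4.1 = 4.1000
  x=3: (0.090/0.214) × 1.3 = 0.5467
  x=4: (0.038/0.214) × 3.9 = 0.6925
Sum = 4.1000 + 0.5467 + 0.6925 = 5.3393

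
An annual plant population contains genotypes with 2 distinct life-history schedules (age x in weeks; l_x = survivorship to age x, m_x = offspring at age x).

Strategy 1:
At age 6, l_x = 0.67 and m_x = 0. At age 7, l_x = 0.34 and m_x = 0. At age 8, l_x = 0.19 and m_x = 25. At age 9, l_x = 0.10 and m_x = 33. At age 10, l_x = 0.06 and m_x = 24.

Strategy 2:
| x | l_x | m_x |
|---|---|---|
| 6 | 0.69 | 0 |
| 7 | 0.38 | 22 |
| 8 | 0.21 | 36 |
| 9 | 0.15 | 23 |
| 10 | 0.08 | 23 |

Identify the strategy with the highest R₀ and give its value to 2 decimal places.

21.21

Strategy 1: R₀ = 0.67×0 + 0.34×0 + 0.19×25 + 0.10×33 + 0.06×24 = 9.4900
Strategy 2: R₀ = 0.69×0 + 0.38×22 + 0.21×36 + 0.15×23 + 0.08×23 = 21.2100
Highest R₀: strategy 2 with 21.2100.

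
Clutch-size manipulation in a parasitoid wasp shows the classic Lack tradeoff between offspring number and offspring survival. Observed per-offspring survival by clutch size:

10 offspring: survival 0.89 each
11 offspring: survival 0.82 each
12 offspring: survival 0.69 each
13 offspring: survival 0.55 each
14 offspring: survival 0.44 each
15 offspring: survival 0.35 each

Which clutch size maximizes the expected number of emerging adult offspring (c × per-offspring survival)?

Expected emerging adult offspring = c × s(c):
  c=10: 10 × 0.89 = 8.900
  c=11: 11 × 0.82 = 9.020
  c=12: 12 × 0.69 = 8.280
  c=13: 13 × 0.55 = 7.150
  c=14: 14 × 0.44 = 6.160
  c=15: 15 × 0.35 = 5.250
Maximum at c = 11 (9.020 emerging adult offspring).

11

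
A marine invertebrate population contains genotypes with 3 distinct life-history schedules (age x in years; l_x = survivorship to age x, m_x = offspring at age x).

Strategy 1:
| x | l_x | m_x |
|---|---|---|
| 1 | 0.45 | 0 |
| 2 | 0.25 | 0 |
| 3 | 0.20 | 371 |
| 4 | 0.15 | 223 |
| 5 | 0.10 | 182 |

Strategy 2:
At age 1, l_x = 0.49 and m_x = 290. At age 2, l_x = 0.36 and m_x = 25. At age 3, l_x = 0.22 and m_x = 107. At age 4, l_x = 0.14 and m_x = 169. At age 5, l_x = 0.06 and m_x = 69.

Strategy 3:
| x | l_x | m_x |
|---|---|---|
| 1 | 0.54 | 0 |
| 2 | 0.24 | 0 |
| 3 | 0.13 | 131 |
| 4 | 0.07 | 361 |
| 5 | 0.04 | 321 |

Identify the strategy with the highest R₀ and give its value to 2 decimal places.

202.44

Strategy 1: R₀ = 0.45×0 + 0.25×0 + 0.20×371 + 0.15×223 + 0.10×182 = 125.8500
Strategy 2: R₀ = 0.49×290 + 0.36×25 + 0.22×107 + 0.14×169 + 0.06×69 = 202.4400
Strategy 3: R₀ = 0.54×0 + 0.24×0 + 0.13×131 + 0.07×361 + 0.04×321 = 55.1400
Highest R₀: strategy 2 with 202.4400.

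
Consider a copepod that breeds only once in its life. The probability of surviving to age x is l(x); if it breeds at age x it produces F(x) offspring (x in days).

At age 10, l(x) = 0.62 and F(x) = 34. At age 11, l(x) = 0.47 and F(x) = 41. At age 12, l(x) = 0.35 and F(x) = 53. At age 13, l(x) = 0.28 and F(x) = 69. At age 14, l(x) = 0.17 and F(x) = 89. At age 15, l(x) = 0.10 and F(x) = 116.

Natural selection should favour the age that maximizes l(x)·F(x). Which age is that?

10

Expected offspring if breeding at age x = l(x) × F(x):
  age 10: 0.62 × 34 = 21.080
  age 11: 0.47 × 41 = 19.270
  age 12: 0.35 × 53 = 18.550
  age 13: 0.28 × 69 = 19.320
  age 14: 0.17 × 89 = 15.130
  age 15: 0.10 × 116 = 11.600
Maximum at age 10 (21.080).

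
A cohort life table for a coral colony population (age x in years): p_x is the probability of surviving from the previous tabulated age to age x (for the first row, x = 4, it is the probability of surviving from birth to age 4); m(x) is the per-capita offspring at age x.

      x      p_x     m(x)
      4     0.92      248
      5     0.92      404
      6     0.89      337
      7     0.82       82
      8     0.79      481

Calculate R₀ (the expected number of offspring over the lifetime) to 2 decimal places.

Survivorship from birth: l_x = p_4·p_5·…·p_x.
  l_4 = 0.92000
  l_5 = 0.84640
  l_6 = 0.75330
  l_7 = 0.61770
  l_8 = 0.48799
R₀ = Σ l_x m(x):
  age 4: 0.92000 × 248 = 228.1600
  age 5: 0.84640 × 404 = 341.9456
  age 6: 0.75330 × 337 = 253.8621
  age 7: 0.61770 × 82 = 50.6514
  age 8: 0.48799 × 481 = 234.7232
R₀ = 228.1600 + 341.9456 + 253.8621 + 50.6514 + 234.7232 = 1109.3423

1109.34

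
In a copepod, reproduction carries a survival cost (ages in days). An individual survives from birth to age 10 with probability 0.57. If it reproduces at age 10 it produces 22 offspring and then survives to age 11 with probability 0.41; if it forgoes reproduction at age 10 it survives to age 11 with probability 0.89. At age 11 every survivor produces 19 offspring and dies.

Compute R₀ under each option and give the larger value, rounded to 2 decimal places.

16.98

breed at age 10: R₀ = 0.57 × (22 + 0.41 × 19) = 0.57 × 29.7900 = 16.9803
delay to age 11: R₀ = 0.57 × (0.89 × 19) = 0.57 × 16.9100 = 9.6387
Higher: breed at age 10 (16.9803).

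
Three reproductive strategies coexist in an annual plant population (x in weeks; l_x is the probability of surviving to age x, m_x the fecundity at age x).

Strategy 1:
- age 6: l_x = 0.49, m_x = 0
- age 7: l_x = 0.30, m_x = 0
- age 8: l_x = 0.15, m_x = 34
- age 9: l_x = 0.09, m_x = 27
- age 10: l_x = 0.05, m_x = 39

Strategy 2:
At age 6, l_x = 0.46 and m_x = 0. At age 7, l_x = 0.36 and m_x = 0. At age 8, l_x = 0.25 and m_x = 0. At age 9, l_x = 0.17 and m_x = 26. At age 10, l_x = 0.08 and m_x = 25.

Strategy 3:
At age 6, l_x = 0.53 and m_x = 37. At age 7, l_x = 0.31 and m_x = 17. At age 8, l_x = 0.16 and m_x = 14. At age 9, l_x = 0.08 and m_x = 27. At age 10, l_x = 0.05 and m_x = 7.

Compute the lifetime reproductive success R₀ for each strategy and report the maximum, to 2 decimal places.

Strategy 1: R₀ = 0.49×0 + 0.30×0 + 0.15×34 + 0.09×27 + 0.05×39 = 9.4800
Strategy 2: R₀ = 0.46×0 + 0.36×0 + 0.25×0 + 0.17×26 + 0.08×25 = 6.4200
Strategy 3: R₀ = 0.53×37 + 0.31×17 + 0.16×14 + 0.08×27 + 0.05×7 = 29.6300
Highest R₀: strategy 3 with 29.6300.

29.63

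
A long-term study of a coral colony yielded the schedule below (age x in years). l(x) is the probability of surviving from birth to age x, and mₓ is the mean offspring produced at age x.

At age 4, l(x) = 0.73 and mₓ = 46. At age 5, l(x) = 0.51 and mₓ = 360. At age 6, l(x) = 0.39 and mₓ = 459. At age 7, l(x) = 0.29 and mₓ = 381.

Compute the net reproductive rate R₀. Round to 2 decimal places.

R₀ = Σ l(x) mₓ:
  age 4: 0.73 × 46 = 33.5800
  age 5: 0.51 × 360 = 183.6000
  age 6: 0.39 × 459 = 179.0100
  age 7: 0.29 × 381 = 110.4900
R₀ = 33.5800 + 183.6000 + 179.0100 + 110.4900 = 506.6800

506.68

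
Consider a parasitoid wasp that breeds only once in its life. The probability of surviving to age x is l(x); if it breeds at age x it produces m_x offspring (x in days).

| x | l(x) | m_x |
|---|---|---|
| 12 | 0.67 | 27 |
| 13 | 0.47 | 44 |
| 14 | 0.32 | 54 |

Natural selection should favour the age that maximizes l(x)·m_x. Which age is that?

Expected offspring if breeding at age x = l(x) × m_x:
  age 12: 0.67 × 27 = 18.090
  age 13: 0.47 × 44 = 20.680
  age 14: 0.32 × 54 = 17.280
Maximum at age 13 (20.680).

13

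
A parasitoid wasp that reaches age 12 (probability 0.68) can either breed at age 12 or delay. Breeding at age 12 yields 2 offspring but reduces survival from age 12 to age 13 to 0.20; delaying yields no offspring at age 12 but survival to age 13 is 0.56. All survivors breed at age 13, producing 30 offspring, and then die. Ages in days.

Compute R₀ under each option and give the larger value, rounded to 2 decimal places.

breed at age 12: R₀ = 0.68 × (2 + 0.20 × 30) = 0.68 × 8.0000 = 5.4400
delay to age 13: R₀ = 0.68 × (0.56 × 30) = 0.68 × 16.8000 = 11.4240
Higher: delay to age 13 (11.4240).

11.42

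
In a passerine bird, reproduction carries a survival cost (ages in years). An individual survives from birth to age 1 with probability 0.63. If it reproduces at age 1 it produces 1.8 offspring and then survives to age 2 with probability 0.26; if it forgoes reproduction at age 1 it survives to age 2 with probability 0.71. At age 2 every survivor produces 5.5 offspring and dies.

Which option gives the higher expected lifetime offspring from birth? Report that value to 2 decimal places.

breed at age 1: R₀ = 0.63 × (1.8 + 0.26 × 5.5) = 0.63 × 3.2300 = 2.0349
delay to age 2: R₀ = 0.63 × (0.71 × 5.5) = 0.63 × 3.9050 = 2.4602
Higher: delay to age 2 (2.4602).

2.46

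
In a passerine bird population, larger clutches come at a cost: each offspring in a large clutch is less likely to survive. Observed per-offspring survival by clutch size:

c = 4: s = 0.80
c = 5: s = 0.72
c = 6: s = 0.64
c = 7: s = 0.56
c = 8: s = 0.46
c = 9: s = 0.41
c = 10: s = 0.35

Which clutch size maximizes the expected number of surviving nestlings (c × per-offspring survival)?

7

Expected surviving nestlings = c × s(c):
  c=4: 4 × 0.80 = 3.200
  c=5: 5 × 0.72 = 3.600
  c=6: 6 × 0.64 = 3.840
  c=7: 7 × 0.56 = 3.920
  c=8: 8 × 0.46 = 3.680
  c=9: 9 × 0.41 = 3.690
  c=10: 10 × 0.35 = 3.500
Maximum at c = 7 (3.920 surviving nestlings).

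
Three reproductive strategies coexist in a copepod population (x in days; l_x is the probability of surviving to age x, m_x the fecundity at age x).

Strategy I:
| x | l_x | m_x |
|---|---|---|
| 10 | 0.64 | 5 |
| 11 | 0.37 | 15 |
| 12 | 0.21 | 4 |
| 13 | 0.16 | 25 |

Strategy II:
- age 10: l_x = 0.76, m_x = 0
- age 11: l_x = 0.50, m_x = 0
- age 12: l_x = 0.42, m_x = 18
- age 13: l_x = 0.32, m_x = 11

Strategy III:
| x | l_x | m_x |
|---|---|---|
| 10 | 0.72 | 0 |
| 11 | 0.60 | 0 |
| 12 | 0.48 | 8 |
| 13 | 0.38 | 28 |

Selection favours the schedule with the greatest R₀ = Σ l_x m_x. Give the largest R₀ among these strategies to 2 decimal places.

Strategy I: R₀ = 0.64×5 + 0.37×15 + 0.21×4 + 0.16×25 = 13.5900
Strategy II: R₀ = 0.76×0 + 0.50×0 + 0.42×18 + 0.32×11 = 11.0800
Strategy III: R₀ = 0.72×0 + 0.60×0 + 0.48×8 + 0.38×28 = 14.4800
Highest R₀: strategy III with 14.4800.

14.48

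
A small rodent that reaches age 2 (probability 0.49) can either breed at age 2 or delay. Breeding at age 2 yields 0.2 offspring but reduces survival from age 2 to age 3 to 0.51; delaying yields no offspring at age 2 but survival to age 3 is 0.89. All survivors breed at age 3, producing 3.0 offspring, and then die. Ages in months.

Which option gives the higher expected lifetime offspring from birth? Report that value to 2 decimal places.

1.31

breed at age 2: R₀ = 0.49 × (0.2 + 0.51 × 3.0) = 0.49 × 1.7300 = 0.8477
delay to age 3: R₀ = 0.49 × (0.89 × 3.0) = 0.49 × 2.6700 = 1.3083
Higher: delay to age 3 (1.3083).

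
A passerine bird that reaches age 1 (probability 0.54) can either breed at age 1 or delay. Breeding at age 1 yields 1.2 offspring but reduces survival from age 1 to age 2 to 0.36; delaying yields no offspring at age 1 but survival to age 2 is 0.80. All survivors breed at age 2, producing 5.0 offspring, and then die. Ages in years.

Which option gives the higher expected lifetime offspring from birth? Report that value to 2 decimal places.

breed at age 1: R₀ = 0.54 × (1.2 + 0.36 × 5.0) = 0.54 × 3.0000 = 1.6200
delay to age 2: R₀ = 0.54 × (0.80 × 5.0) = 0.54 × 4.0000 = 2.1600
Higher: delay to age 2 (2.1600).

2.16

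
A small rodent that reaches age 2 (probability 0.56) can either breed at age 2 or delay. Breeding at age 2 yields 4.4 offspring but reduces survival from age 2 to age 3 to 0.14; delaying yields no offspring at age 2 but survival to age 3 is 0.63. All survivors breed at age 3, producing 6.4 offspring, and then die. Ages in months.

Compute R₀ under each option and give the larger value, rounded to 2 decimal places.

breed at age 2: R₀ = 0.56 × (4.4 + 0.14 × 6.4) = 0.56 × 5.2960 = 2.9658
delay to age 3: R₀ = 0.56 × (0.63 × 6.4) = 0.56 × 4.0320 = 2.2579
Higher: breed at age 2 (2.9658).

2.97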